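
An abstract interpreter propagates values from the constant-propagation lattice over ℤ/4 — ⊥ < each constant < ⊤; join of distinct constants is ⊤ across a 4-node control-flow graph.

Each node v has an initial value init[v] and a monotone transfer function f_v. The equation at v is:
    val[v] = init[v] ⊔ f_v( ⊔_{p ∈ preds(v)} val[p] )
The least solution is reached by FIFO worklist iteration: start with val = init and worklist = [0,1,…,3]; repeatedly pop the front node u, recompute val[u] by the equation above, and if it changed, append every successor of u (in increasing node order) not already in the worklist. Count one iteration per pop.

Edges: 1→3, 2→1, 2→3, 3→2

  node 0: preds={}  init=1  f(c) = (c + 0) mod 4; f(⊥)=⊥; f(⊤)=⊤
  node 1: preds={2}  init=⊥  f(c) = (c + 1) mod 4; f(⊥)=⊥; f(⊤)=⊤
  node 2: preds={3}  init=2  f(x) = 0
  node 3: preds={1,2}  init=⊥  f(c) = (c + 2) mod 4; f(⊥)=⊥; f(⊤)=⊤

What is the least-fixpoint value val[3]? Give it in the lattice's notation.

Worklist (7 pops):
  #1 pop 0: in=⊥ → 1 (no change)
  #2 pop 1: in=2 → 3 (was ⊥); enqueue []
  #3 pop 2: in=⊥ → ⊤ (was 2); enqueue [1]
  #4 pop 3: in=⊤ → ⊤ (was ⊥); enqueue [2]
  #5 pop 1: in=⊤ → ⊤ (was 3); enqueue [3]
  #6 pop 2: in=⊤ → ⊤ (no change)
  #7 pop 3: in=⊤ → ⊤ (no change)

Fixpoint:
  val[0] = 1
  val[1] = ⊤
  val[2] = ⊤
  val[3] = ⊤

⊤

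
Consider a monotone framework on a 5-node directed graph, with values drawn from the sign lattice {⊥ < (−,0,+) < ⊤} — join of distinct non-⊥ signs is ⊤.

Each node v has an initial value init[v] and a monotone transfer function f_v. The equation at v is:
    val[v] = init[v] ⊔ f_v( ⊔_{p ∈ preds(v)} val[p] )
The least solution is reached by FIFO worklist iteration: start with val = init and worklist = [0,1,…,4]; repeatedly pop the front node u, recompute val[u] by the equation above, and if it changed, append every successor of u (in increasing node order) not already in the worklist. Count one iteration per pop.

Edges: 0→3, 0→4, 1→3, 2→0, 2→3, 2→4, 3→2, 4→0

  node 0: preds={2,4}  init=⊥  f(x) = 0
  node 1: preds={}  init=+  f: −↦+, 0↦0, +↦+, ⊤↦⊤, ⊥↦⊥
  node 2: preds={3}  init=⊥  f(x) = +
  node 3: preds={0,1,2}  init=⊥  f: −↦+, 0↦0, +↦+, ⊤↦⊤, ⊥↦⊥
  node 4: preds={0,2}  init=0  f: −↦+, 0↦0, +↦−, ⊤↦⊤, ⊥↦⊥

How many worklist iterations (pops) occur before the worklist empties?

Worklist (7 pops):
  #1 pop 0: in=0 → 0 (was ⊥); enqueue []
  #2 pop 1: in=⊥ → + (no change)
  #3 pop 2: in=⊥ → + (was ⊥); enqueue [0]
  #4 pop 3: in=⊤ → ⊤ (was ⊥); enqueue [2]
  #5 pop 4: in=⊤ → ⊤ (was 0); enqueue []
  #6 pop 0: in=⊤ → 0 (no change)
  #7 pop 2: in=⊤ → + (no change)

Fixpoint:
  val[0] = 0
  val[1] = +
  val[2] = +
  val[3] = ⊤
  val[4] = ⊤

7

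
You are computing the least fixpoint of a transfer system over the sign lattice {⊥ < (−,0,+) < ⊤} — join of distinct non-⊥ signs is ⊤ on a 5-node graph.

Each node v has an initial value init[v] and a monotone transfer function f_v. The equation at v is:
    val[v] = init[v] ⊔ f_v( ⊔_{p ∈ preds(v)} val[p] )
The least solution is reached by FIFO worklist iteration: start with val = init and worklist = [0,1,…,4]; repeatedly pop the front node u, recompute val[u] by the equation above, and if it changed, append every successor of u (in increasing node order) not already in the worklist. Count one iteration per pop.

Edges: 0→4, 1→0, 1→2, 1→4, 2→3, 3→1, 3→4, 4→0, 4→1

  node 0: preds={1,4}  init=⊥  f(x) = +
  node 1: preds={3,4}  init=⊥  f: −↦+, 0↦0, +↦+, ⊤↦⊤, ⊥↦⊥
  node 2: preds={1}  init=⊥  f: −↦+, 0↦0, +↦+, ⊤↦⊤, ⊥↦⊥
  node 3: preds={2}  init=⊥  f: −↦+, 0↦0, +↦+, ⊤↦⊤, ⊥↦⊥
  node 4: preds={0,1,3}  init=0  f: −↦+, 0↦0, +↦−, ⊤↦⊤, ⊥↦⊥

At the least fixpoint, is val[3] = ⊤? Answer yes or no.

yes

Iteration log — 13 steps:
  step 1. node 0  ⊔preds=0  new=+  old=⊥  +wl: 
  step 2. node 1  ⊔preds=0  new=0  old=⊥  +wl: 0
  step 3. node 2  ⊔preds=0  new=0  old=⊥  +wl: 
  step 4. node 3  ⊔preds=0  new=0  old=⊥  +wl: 1
  step 5. node 4  ⊔preds=⊤  new=⊤  old=0  +wl: 
  step 6. node 0  ⊔preds=⊤  new=+  stable
  step 7. node 1  ⊔preds=⊤  new=⊤  old=0  +wl: 0,2,4
  step 8. node 0  ⊔preds=⊤  new=+  stable
  step 9. node 2  ⊔preds=⊤  new=⊤  old=0  +wl: 3
  step 10. node 4  ⊔preds=⊤  new=⊤  stable
  step 11. node 3  ⊔preds=⊤  new=⊤  old=0  +wl: 1,4
  step 12. node 1  ⊔preds=⊤  new=⊤  stable
  step 13. node 4  ⊔preds=⊤  new=⊤  stable

Least fixpoint reached:
  node 0: +
  node 1: ⊤
  node 2: ⊤
  node 3: ⊤
  node 4: ⊤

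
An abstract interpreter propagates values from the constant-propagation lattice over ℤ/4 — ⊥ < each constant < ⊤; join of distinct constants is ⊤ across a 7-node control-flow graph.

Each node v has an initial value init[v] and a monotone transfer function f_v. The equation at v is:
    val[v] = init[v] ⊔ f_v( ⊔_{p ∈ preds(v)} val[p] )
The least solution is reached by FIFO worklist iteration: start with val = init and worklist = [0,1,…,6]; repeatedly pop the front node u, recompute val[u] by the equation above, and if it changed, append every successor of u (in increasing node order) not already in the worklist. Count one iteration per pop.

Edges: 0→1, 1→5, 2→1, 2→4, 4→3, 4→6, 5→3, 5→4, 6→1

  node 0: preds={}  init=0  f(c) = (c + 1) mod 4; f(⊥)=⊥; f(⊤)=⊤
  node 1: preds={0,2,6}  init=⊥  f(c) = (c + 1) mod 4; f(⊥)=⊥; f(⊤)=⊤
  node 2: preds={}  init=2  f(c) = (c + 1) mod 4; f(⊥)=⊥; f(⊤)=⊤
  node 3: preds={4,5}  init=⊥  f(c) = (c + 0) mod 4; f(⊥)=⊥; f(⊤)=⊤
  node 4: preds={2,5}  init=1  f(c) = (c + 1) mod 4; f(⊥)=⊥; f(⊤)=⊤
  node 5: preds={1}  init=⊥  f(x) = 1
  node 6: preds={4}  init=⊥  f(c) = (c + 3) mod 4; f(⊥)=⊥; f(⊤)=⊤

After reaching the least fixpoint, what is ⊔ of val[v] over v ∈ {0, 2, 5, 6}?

⊤

Iteration log — 10 steps:
  step 1. node 0  ⊔preds=⊥  new=0  stable
  step 2. node 1  ⊔preds=⊤  new=⊤  old=⊥  +wl: 
  step 3. node 2  ⊔preds=⊥  new=2  stable
  step 4. node 3  ⊔preds=1  new=1  old=⊥  +wl: 
  step 5. node 4  ⊔preds=2  new=⊤  old=1  +wl: 3
  step 6. node 5  ⊔preds=⊤  new=1  old=⊥  +wl: 4
  step 7. node 6  ⊔preds=⊤  new=⊤  old=⊥  +wl: 1
  step 8. node 3  ⊔preds=⊤  new=⊤  old=1  +wl: 
  step 9. node 4  ⊔preds=⊤  new=⊤  stable
  step 10. node 1  ⊔preds=⊤  new=⊤  stable

Least fixpoint reached:
  node 0: 0
  node 1: ⊤
  node 2: 2
  node 3: ⊤
  node 4: ⊤
  node 5: 1
  node 6: ⊤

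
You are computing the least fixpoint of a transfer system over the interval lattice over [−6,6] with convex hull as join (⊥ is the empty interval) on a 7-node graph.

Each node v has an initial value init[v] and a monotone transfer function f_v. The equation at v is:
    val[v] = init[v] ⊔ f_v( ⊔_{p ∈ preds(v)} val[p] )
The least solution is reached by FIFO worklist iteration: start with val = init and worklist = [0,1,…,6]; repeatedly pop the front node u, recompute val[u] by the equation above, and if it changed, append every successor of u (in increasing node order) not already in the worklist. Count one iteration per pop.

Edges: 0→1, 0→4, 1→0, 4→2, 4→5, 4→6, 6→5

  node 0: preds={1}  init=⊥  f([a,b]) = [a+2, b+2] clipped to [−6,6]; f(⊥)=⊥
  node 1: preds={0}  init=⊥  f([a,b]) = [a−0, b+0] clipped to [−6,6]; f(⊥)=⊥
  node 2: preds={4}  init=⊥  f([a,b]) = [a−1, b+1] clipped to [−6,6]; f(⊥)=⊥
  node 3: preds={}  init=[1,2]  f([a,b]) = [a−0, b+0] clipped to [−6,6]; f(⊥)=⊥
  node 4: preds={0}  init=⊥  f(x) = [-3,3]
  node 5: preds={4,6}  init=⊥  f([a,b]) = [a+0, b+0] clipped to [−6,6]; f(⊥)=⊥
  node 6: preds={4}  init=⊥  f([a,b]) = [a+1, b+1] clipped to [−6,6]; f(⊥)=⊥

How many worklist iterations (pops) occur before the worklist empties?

9

Worklist (9 pops):
  #1 pop 0: in=⊥ → ⊥ (no change)
  #2 pop 1: in=⊥ → ⊥ (no change)
  #3 pop 2: in=⊥ → ⊥ (no change)
  #4 pop 3: in=⊥ → [1,2] (no change)
  #5 pop 4: in=⊥ → [-3,3] (was ⊥); enqueue [2]
  #6 pop 5: in=[-3,3] → [-3,3] (was ⊥); enqueue []
  #7 pop 6: in=[-3,3] → [-2,4] (was ⊥); enqueue [5]
  #8 pop 2: in=[-3,3] → [-4,4] (was ⊥); enqueue []
  #9 pop 5: in=[-3,4] → [-3,4] (was [-3,3]); enqueue []

Fixpoint:
  val[0] = ⊥
  val[1] = ⊥
  val[2] = [-4,4]
  val[3] = [1,2]
  val[4] = [-3,3]
  val[5] = [-3,4]
  val[6] = [-2,4]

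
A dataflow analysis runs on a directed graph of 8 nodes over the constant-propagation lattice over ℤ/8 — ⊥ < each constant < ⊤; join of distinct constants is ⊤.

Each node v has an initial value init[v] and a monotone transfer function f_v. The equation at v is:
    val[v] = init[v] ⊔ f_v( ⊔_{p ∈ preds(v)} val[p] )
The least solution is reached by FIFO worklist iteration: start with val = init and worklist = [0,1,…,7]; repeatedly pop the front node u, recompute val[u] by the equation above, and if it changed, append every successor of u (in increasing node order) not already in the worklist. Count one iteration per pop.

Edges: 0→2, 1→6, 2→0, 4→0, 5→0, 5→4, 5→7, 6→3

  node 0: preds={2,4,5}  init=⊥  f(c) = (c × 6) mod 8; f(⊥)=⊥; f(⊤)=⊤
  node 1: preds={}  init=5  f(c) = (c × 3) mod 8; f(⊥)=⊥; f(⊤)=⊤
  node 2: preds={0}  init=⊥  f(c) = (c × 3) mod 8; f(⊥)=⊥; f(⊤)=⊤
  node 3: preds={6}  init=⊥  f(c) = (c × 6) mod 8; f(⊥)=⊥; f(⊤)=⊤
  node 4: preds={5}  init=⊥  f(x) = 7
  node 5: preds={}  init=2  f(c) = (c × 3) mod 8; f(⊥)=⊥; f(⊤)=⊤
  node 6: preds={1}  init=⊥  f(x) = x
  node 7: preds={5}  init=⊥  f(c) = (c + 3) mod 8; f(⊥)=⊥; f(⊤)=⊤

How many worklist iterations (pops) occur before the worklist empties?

12

Worklist (12 pops):
  #1 pop 0: in=2 → 4 (was ⊥); enqueue []
  #2 pop 1: in=⊥ → 5 (no change)
  #3 pop 2: in=4 → 4 (was ⊥); enqueue [0]
  #4 pop 3: in=⊥ → ⊥ (no change)
  #5 pop 4: in=2 → 7 (was ⊥); enqueue []
  #6 pop 5: in=⊥ → 2 (no change)
  #7 pop 6: in=5 → 5 (was ⊥); enqueue [3]
  #8 pop 7: in=2 → 5 (was ⊥); enqueue []
  #9 pop 0: in=⊤ → ⊤ (was 4); enqueue [2]
  #10 pop 3: in=5 → 6 (was ⊥); enqueue []
  #11 pop 2: in=⊤ → ⊤ (was 4); enqueue [0]
  #12 pop 0: in=⊤ → ⊤ (no change)

Fixpoint:
  val[0] = ⊤
  val[1] = 5
  val[2] = ⊤
  val[3] = 6
  val[4] = 7
  val[5] = 2
  val[6] = 5
  val[7] = 5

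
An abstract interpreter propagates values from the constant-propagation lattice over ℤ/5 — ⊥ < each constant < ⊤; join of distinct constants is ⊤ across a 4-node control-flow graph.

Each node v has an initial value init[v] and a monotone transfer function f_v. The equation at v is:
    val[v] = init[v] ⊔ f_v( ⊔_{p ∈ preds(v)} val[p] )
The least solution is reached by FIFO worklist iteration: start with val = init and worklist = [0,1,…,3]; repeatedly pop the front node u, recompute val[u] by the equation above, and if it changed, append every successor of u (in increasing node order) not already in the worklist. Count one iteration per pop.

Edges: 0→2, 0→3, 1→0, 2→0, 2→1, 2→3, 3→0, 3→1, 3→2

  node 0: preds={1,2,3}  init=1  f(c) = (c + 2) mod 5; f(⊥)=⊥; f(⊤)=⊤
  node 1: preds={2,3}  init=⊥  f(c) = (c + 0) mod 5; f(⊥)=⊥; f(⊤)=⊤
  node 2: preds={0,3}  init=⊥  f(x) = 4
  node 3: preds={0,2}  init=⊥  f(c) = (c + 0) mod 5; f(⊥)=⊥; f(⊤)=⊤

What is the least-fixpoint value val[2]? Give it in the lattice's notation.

Worklist (9 pops):
  #1 pop 0: in=⊥ → 1 (no change)
  #2 pop 1: in=⊥ → ⊥ (no change)
  #3 pop 2: in=1 → 4 (was ⊥); enqueue [0,1]
  #4 pop 3: in=⊤ → ⊤ (was ⊥); enqueue [2]
  #5 pop 0: in=⊤ → ⊤ (was 1); enqueue [3]
  #6 pop 1: in=⊤ → ⊤ (was ⊥); enqueue [0]
  #7 pop 2: in=⊤ → 4 (no change)
  #8 pop 3: in=⊤ → ⊤ (no change)
  #9 pop 0: in=⊤ → ⊤ (no change)

Fixpoint:
  val[0] = ⊤
  val[1] = ⊤
  val[2] = 4
  val[3] = ⊤

4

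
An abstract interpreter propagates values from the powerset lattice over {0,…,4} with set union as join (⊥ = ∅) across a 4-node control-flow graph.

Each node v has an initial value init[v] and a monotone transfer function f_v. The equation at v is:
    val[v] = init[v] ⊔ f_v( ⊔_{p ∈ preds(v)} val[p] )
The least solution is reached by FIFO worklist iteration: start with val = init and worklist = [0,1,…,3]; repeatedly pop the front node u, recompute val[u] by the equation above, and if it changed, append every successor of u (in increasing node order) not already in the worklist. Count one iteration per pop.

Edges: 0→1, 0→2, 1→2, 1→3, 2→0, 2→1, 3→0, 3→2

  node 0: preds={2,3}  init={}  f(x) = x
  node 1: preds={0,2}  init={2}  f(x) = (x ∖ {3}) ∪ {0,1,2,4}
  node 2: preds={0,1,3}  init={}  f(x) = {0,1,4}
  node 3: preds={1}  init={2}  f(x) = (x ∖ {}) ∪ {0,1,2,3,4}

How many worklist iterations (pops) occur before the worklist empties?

Trace (7 dequeues):
  [1] u=0 | in {2} | out {2} | prev {} | push {}
  [2] u=1 | in {2} | out {0,1,2,4} | prev {2} | push {}
  [3] u=2 | in {0,1,2,4} | out {0,1,4} | prev {} | push {0,1}
  [4] u=3 | in {0,1,2,4} | out {0,1,2,3,4} | prev {2} | push {2}
  [5] u=0 | in {0,1,2,3,4} | out {0,1,2,3,4} | prev {2} | push {}
  [6] u=1 | in {0,1,2,3,4} | out {0,1,2,4} | ==
  [7] u=2 | in {0,1,2,3,4} | out {0,1,4} | ==

Converged values:
  [0] {0,1,2,3,4}
  [1] {0,1,2,4}
  [2] {0,1,4}
  [3] {0,1,2,3,4}

7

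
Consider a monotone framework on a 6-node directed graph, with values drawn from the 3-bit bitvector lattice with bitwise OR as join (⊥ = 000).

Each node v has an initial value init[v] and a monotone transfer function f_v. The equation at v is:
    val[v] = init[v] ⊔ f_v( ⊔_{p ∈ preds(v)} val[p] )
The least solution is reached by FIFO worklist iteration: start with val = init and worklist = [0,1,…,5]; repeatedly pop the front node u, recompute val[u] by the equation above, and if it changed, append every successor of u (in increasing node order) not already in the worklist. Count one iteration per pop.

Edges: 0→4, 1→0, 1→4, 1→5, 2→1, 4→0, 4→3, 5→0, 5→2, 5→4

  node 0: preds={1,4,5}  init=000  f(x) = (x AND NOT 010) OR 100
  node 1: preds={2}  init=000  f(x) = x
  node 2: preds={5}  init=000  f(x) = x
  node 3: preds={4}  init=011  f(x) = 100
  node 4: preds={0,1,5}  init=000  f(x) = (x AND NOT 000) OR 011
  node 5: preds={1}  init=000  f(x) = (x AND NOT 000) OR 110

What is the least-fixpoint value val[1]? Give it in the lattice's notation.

110

Trace (14 dequeues):
  [1] u=0 | in 000 | out 100 | prev 000 | push {}
  [2] u=1 | in 000 | out 000 | ==
  [3] u=2 | in 000 | out 000 | ==
  [4] u=3 | in 000 | out 111 | prev 011 | push {}
  [5] u=4 | in 100 | out 111 | prev 000 | push {0,3}
  [6] u=5 | in 000 | out 110 | prev 000 | push {2,4}
  [7] u=0 | in 111 | out 101 | prev 100 | push {}
  [8] u=3 | in 111 | out 111 | ==
  [9] u=2 | in 110 | out 110 | prev 000 | push {1}
  [10] u=4 | in 111 | out 111 | ==
  [11] u=1 | in 110 | out 110 | prev 000 | push {0,4,5}
  [12] u=0 | in 111 | out 101 | ==
  [13] u=4 | in 111 | out 111 | ==
  [14] u=5 | in 110 | out 110 | ==

Converged values:
  [0] 101
  [1] 110
  [2] 110
  [3] 111
  [4] 111
  [5] 110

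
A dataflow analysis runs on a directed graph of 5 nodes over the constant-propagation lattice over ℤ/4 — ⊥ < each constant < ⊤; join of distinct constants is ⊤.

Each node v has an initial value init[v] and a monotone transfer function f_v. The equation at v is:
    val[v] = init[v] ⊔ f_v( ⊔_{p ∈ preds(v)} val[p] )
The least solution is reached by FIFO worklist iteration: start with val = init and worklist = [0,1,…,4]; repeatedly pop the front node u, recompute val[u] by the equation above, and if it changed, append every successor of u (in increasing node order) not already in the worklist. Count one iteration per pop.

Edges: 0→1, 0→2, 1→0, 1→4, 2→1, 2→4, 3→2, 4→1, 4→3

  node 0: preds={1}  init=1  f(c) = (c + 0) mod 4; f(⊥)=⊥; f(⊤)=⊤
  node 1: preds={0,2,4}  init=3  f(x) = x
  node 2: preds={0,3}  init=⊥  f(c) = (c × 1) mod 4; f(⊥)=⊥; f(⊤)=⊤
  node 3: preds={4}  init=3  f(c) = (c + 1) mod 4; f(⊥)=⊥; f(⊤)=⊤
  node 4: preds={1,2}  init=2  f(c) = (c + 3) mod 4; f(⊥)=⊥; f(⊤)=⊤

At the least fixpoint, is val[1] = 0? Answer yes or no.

no

Trace (9 dequeues):
  [1] u=0 | in 3 | out ⊤ | prev 1 | push {}
  [2] u=1 | in ⊤ | out ⊤ | prev 3 | push {0}
  [3] u=2 | in ⊤ | out ⊤ | prev ⊥ | push {1}
  [4] u=3 | in 2 | out 3 | ==
  [5] u=4 | in ⊤ | out ⊤ | prev 2 | push {3}
  [6] u=0 | in ⊤ | out ⊤ | ==
  [7] u=1 | in ⊤ | out ⊤ | ==
  [8] u=3 | in ⊤ | out ⊤ | prev 3 | push {2}
  [9] u=2 | in ⊤ | out ⊤ | ==

Converged values:
  [0] ⊤
  [1] ⊤
  [2] ⊤
  [3] ⊤
  [4] ⊤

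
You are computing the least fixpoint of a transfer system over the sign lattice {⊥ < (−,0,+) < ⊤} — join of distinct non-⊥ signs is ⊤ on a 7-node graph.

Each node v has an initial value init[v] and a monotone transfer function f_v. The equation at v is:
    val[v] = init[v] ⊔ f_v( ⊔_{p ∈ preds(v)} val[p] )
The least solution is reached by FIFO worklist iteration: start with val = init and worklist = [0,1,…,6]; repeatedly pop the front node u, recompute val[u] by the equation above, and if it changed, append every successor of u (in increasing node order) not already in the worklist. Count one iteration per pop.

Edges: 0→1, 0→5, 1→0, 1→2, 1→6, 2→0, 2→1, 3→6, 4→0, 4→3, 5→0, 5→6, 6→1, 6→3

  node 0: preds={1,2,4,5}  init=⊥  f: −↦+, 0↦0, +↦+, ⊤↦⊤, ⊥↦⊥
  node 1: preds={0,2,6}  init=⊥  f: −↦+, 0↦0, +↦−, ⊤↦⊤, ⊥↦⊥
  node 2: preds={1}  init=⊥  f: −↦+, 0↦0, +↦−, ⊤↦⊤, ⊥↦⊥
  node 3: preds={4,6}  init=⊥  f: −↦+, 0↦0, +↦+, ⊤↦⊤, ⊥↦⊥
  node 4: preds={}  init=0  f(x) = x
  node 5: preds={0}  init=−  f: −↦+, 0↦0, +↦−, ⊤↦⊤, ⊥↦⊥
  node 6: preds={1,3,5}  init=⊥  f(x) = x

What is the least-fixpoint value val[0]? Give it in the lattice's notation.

⊤

Iteration log — 11 steps:
  step 1. node 0  ⊔preds=⊤  new=⊤  old=⊥  +wl: 
  step 2. node 1  ⊔preds=⊤  new=⊤  old=⊥  +wl: 0
  step 3. node 2  ⊔preds=⊤  new=⊤  old=⊥  +wl: 1
  step 4. node 3  ⊔preds=0  new=0  old=⊥  +wl: 
  step 5. node 4  ⊔preds=⊥  new=0  stable
  step 6. node 5  ⊔preds=⊤  new=⊤  old=−  +wl: 
  step 7. node 6  ⊔preds=⊤  new=⊤  old=⊥  +wl: 3
  step 8. node 0  ⊔preds=⊤  new=⊤  stable
  step 9. node 1  ⊔preds=⊤  new=⊤  stable
  step 10. node 3  ⊔preds=⊤  new=⊤  old=0  +wl: 6
  step 11. node 6  ⊔preds=⊤  new=⊤  stable

Least fixpoint reached:
  node 0: ⊤
  node 1: ⊤
  node 2: ⊤
  node 3: ⊤
  node 4: 0
  node 5: ⊤
  node 6: ⊤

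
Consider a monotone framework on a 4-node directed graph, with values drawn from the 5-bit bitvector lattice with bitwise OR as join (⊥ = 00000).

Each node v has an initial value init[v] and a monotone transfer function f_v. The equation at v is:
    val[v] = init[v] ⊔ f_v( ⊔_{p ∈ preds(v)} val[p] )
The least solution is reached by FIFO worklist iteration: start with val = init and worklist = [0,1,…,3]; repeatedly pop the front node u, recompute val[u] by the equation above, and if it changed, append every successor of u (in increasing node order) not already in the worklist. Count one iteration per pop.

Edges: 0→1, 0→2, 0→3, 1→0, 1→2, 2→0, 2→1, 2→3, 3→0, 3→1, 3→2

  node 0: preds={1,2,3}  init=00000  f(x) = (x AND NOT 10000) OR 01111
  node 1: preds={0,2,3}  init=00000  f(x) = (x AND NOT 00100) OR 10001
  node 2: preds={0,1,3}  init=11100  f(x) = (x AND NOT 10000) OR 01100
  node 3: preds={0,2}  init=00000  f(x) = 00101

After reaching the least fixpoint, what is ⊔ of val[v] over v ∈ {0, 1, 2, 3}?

Worklist (7 pops):
  #1 pop 0: in=11100 → 01111 (was 00000); enqueue []
  #2 pop 1: in=11111 → 11011 (was 00000); enqueue [0]
  #3 pop 2: in=11111 → 11111 (was 11100); enqueue [1]
  #4 pop 3: in=11111 → 00101 (was 00000); enqueue [2]
  #5 pop 0: in=11111 → 01111 (no change)
  #6 pop 1: in=11111 → 11011 (no change)
  #7 pop 2: in=11111 → 11111 (no change)

Fixpoint:
  val[0] = 01111
  val[1] = 11011
  val[2] = 11111
  val[3] = 00101

11111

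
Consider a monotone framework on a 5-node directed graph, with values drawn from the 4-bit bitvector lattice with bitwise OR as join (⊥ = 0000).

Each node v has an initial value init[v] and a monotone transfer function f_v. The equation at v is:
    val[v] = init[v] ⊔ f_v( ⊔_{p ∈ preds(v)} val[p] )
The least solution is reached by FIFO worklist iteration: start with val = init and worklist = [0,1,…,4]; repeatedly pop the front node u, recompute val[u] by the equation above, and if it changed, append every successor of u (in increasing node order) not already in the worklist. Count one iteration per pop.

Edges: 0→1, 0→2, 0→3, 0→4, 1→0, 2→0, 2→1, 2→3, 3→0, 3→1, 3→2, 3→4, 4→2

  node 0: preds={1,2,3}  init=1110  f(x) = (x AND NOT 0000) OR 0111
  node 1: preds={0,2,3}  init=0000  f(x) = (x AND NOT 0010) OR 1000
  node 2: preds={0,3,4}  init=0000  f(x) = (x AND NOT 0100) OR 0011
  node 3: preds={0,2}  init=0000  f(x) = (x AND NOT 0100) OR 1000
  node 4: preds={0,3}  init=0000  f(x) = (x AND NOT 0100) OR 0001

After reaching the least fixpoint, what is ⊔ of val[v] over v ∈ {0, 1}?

Iteration log — 8 steps:
  step 1. node 0  ⊔preds=0000  new=1111  old=1110  +wl: 
  step 2. node 1  ⊔preds=1111  new=1101  old=0000  +wl: 0
  step 3. node 2  ⊔preds=1111  new=1011  old=0000  +wl: 1
  step 4. node 3  ⊔preds=1111  new=1011  old=0000  +wl: 2
  step 5. node 4  ⊔preds=1111  new=1011  old=0000  +wl: 
  step 6. node 0  ⊔preds=1111  new=1111  stable
  step 7. node 1  ⊔preds=1111  new=1101  stable
  step 8. node 2  ⊔preds=1111  new=1011  stable

Least fixpoint reached:
  node 0: 1111
  node 1: 1101
  node 2: 1011
  node 3: 1011
  node 4: 1011

1111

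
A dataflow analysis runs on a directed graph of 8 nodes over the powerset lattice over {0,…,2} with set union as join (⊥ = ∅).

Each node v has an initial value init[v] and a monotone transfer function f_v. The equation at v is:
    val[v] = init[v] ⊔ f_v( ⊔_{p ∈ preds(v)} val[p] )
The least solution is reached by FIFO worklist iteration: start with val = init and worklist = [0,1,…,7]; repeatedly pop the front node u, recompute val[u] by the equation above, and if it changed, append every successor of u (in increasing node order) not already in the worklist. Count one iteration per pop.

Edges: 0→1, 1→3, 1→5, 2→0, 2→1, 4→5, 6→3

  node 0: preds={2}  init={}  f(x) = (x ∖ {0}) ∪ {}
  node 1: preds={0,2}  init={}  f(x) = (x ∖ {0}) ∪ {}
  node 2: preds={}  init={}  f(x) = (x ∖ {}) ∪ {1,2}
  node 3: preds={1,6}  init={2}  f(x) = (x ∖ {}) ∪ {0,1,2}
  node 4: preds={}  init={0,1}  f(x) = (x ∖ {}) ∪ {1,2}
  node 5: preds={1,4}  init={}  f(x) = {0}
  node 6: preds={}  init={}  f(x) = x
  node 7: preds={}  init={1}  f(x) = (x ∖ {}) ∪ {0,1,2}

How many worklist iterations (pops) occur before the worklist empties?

12

Iteration log — 12 steps:
  step 1. node 0  ⊔preds={}  new={}  stable
  step 2. node 1  ⊔preds={}  new={}  stable
  step 3. node 2  ⊔preds={}  new={1,2}  old={}  +wl: 0,1
  step 4. node 3  ⊔preds={}  new={0,1,2}  old={2}  +wl: 
  step 5. node 4  ⊔preds={}  new={0,1,2}  old={0,1}  +wl: 
  step 6. node 5  ⊔preds={0,1,2}  new={0}  old={}  +wl: 
  step 7. node 6  ⊔preds={}  new={}  stable
  step 8. node 7  ⊔preds={}  new={0,1,2}  old={1}  +wl: 
  step 9. node 0  ⊔preds={1,2}  new={1,2}  old={}  +wl: 
  step 10. node 1  ⊔preds={1,2}  new={1,2}  old={}  +wl: 3,5
  step 11. node 3  ⊔preds={1,2}  new={0,1,2}  stable
  step 12. node 5  ⊔preds={0,1,2}  new={0}  stable

Least fixpoint reached:
  node 0: {1,2}
  node 1: {1,2}
  node 2: {1,2}
  node 3: {0,1,2}
  node 4: {0,1,2}
  node 5: {0}
  node 6: {}
  node 7: {0,1,2}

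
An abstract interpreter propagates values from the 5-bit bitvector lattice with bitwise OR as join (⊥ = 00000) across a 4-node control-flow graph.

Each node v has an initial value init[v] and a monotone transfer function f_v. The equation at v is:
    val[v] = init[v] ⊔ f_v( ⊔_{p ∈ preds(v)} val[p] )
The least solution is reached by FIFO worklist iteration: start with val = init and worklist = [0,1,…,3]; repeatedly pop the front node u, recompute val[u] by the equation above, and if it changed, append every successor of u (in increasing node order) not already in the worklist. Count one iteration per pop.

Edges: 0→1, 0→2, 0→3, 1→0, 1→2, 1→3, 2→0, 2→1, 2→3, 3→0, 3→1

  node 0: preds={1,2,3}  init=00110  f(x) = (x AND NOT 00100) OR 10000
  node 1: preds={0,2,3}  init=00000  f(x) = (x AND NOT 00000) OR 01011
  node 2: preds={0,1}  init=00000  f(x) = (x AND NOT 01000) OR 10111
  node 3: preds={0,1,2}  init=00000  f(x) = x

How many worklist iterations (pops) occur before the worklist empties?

8

Iteration log — 8 steps:
  step 1. node 0  ⊔preds=00000  new=10110  old=00110  +wl: 
  step 2. node 1  ⊔preds=10110  new=11111  old=00000  +wl: 0
  step 3. node 2  ⊔preds=11111  new=10111  old=00000  +wl: 1
  step 4. node 3  ⊔preds=11111  new=11111  old=00000  +wl: 
  step 5. node 0  ⊔preds=11111  new=11111  old=10110  +wl: 2,3
  step 6. node 1  ⊔preds=11111  new=11111  stable
  step 7. node 2  ⊔preds=11111  new=10111  stable
  step 8. node 3  ⊔preds=11111  new=11111  stable

Least fixpoint reached:
  node 0: 11111
  node 1: 11111
  node 2: 10111
  node 3: 11111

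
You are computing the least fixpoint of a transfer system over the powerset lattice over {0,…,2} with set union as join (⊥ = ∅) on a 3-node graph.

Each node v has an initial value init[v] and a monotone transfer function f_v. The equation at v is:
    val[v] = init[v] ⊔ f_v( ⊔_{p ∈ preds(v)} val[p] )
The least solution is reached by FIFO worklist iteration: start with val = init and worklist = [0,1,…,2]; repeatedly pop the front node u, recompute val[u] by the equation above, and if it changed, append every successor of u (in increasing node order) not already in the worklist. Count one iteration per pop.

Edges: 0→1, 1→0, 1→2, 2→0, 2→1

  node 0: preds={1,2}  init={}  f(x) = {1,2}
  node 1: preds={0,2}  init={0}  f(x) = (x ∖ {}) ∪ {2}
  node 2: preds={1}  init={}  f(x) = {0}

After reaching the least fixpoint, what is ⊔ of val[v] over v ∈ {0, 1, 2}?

Iteration log — 5 steps:
  step 1. node 0  ⊔preds={0}  new={1,2}  old={}  +wl: 
  step 2. node 1  ⊔preds={1,2}  new={0,1,2}  old={0}  +wl: 0
  step 3. node 2  ⊔preds={0,1,2}  new={0}  old={}  +wl: 1
  step 4. node 0  ⊔preds={0,1,2}  new={1,2}  stable
  step 5. node 1  ⊔preds={0,1,2}  new={0,1,2}  stable

Least fixpoint reached:
  node 0: {1,2}
  node 1: {0,1,2}
  node 2: {0}

{0,1,2}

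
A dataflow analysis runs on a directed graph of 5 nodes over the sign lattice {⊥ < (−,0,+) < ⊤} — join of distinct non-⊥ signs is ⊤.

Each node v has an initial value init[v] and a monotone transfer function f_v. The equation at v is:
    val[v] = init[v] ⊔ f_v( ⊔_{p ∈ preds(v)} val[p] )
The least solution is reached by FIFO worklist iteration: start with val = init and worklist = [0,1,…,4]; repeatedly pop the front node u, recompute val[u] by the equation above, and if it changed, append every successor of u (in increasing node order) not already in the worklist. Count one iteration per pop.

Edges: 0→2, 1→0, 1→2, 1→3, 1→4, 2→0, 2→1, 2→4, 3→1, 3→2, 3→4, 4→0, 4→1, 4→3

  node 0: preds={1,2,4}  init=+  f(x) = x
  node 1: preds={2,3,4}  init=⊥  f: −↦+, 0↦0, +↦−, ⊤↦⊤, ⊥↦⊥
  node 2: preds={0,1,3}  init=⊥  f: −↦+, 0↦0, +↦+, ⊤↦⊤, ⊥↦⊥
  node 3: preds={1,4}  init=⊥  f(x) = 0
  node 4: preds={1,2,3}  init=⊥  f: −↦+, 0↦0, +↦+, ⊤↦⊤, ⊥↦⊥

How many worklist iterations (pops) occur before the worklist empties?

Trace (12 dequeues):
  [1] u=0 | in ⊥ | out + | ==
  [2] u=1 | in ⊥ | out ⊥ | ==
  [3] u=2 | in + | out + | prev ⊥ | push {0,1}
  [4] u=3 | in ⊥ | out 0 | prev ⊥ | push {2}
  [5] u=4 | in ⊤ | out ⊤ | prev ⊥ | push {3}
  [6] u=0 | in ⊤ | out ⊤ | prev + | push {}
  [7] u=1 | in ⊤ | out ⊤ | prev ⊥ | push {0,4}
  [8] u=2 | in ⊤ | out ⊤ | prev + | push {1}
  [9] u=3 | in ⊤ | out 0 | ==
  [10] u=0 | in ⊤ | out ⊤ | ==
  [11] u=4 | in ⊤ | out ⊤ | ==
  [12] u=1 | in ⊤ | out ⊤ | ==

Converged values:
  [0] ⊤
  [1] ⊤
  [2] ⊤
  [3] 0
  [4] ⊤

12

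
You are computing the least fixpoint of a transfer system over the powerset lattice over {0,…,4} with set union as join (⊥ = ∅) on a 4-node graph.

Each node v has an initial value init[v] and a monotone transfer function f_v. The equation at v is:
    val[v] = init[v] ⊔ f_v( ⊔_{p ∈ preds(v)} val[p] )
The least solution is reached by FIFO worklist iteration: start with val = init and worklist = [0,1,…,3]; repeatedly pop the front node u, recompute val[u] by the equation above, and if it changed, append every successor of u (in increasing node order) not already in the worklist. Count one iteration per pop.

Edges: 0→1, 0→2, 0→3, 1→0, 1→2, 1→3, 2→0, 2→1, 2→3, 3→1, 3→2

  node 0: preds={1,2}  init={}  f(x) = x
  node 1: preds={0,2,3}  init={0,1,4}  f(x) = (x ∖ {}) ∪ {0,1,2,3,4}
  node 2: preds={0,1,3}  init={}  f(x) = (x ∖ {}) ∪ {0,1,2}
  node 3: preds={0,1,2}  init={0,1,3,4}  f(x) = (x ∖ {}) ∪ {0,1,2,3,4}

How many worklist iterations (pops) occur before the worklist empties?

8

Iteration log — 8 steps:
  step 1. node 0  ⊔preds={0,1,4}  new={0,1,4}  old={}  +wl: 
  step 2. node 1  ⊔preds={0,1,3,4}  new={0,1,2,3,4}  old={0,1,4}  +wl: 0
  step 3. node 2  ⊔preds={0,1,2,3,4}  new={0,1,2,3,4}  old={}  +wl: 1
  step 4. node 3  ⊔preds={0,1,2,3,4}  new={0,1,2,3,4}  old={0,1,3,4}  +wl: 2
  step 5. node 0  ⊔preds={0,1,2,3,4}  new={0,1,2,3,4}  old={0,1,4}  +wl: 3
  step 6. node 1  ⊔preds={0,1,2,3,4}  new={0,1,2,3,4}  stable
  step 7. node 2  ⊔preds={0,1,2,3,4}  new={0,1,2,3,4}  stable
  step 8. node 3  ⊔preds={0,1,2,3,4}  new={0,1,2,3,4}  stable

Least fixpoint reached:
  node 0: {0,1,2,3,4}
  node 1: {0,1,2,3,4}
  node 2: {0,1,2,3,4}
  node 3: {0,1,2,3,4}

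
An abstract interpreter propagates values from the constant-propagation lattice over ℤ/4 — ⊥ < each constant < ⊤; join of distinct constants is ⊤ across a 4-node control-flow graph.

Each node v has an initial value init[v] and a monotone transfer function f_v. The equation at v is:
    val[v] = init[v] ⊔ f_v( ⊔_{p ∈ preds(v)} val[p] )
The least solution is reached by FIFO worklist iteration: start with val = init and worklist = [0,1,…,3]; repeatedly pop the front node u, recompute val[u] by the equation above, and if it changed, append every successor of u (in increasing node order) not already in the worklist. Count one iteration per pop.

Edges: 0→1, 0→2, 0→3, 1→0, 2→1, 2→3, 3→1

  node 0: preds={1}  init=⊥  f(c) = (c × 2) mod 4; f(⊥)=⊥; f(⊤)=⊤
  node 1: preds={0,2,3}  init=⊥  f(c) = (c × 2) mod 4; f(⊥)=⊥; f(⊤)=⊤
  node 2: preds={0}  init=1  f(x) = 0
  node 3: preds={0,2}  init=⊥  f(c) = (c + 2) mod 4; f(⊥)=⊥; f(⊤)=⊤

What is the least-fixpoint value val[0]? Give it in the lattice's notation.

Worklist (12 pops):
  #1 pop 0: in=⊥ → ⊥ (no change)
  #2 pop 1: in=1 → 2 (was ⊥); enqueue [0]
  #3 pop 2: in=⊥ → ⊤ (was 1); enqueue [1]
  #4 pop 3: in=⊤ → ⊤ (was ⊥); enqueue []
  #5 pop 0: in=2 → 0 (was ⊥); enqueue [2,3]
  #6 pop 1: in=⊤ → ⊤ (was 2); enqueue [0]
  #7 pop 2: in=0 → ⊤ (no change)
  #8 pop 3: in=⊤ → ⊤ (no change)
  #9 pop 0: in=⊤ → ⊤ (was 0); enqueue [1,2,3]
  #10 pop 1: in=⊤ → ⊤ (no change)
  #11 pop 2: in=⊤ → ⊤ (no change)
  #12 pop 3: in=⊤ → ⊤ (no change)

Fixpoint:
  val[0] = ⊤
  val[1] = ⊤
  val[2] = ⊤
  val[3] = ⊤

⊤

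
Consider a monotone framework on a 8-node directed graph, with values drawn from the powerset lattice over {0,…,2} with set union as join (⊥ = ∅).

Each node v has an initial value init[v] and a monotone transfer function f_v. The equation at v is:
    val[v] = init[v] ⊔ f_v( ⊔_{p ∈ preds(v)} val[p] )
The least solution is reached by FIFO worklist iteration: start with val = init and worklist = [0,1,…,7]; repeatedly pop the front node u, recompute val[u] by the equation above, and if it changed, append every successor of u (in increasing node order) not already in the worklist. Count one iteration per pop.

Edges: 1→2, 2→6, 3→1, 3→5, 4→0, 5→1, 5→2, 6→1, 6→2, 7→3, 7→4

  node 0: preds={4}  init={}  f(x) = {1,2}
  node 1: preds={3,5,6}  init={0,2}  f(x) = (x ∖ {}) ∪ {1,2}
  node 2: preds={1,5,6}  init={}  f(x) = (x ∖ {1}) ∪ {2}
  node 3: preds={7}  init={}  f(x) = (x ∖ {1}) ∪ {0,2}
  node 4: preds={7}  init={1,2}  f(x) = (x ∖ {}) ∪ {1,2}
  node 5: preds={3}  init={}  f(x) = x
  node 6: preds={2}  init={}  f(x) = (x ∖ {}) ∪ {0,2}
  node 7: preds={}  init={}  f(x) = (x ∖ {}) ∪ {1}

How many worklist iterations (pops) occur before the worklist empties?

12

Iteration log — 12 steps:
  step 1. node 0  ⊔preds={1,2}  new={1,2}  old={}  +wl: 
  step 2. node 1  ⊔preds={}  new={0,1,2}  old={0,2}  +wl: 
  step 3. node 2  ⊔preds={0,1,2}  new={0,2}  old={}  +wl: 
  step 4. node 3  ⊔preds={}  new={0,2}  old={}  +wl: 1
  step 5. node 4  ⊔preds={}  new={1,2}  stable
  step 6. node 5  ⊔preds={0,2}  new={0,2}  old={}  +wl: 2
  step 7. node 6  ⊔preds={0,2}  new={0,2}  old={}  +wl: 
  step 8. node 7  ⊔preds={}  new={1}  old={}  +wl: 3,4
  step 9. node 1  ⊔preds={0,2}  new={0,1,2}  stable
  step 10. node 2  ⊔preds={0,1,2}  new={0,2}  stable
  step 11. node 3  ⊔preds={1}  new={0,2}  stable
  step 12. node 4  ⊔preds={1}  new={1,2}  stable

Least fixpoint reached:
  node 0: {1,2}
  node 1: {0,1,2}
  node 2: {0,2}
  node 3: {0,2}
  node 4: {1,2}
  node 5: {0,2}
  node 6: {0,2}
  node 7: {1}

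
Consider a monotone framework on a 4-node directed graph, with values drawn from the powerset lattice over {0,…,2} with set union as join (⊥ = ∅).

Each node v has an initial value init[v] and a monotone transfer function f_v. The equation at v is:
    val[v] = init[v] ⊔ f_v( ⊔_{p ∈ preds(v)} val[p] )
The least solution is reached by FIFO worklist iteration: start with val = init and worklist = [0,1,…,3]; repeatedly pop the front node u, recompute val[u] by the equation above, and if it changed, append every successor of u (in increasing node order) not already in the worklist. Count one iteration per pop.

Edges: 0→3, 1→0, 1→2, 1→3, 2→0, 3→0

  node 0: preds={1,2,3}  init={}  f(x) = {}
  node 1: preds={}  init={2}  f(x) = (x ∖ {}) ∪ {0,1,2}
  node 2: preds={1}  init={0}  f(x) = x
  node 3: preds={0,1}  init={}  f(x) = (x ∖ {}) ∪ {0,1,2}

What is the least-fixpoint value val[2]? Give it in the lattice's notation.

{0,1,2}

Trace (5 dequeues):
  [1] u=0 | in {0,2} | out {} | ==
  [2] u=1 | in {} | out {0,1,2} | prev {2} | push {0}
  [3] u=2 | in {0,1,2} | out {0,1,2} | prev {0} | push {}
  [4] u=3 | in {0,1,2} | out {0,1,2} | prev {} | push {}
  [5] u=0 | in {0,1,2} | out {} | ==

Converged values:
  [0] {}
  [1] {0,1,2}
  [2] {0,1,2}
  [3] {0,1,2}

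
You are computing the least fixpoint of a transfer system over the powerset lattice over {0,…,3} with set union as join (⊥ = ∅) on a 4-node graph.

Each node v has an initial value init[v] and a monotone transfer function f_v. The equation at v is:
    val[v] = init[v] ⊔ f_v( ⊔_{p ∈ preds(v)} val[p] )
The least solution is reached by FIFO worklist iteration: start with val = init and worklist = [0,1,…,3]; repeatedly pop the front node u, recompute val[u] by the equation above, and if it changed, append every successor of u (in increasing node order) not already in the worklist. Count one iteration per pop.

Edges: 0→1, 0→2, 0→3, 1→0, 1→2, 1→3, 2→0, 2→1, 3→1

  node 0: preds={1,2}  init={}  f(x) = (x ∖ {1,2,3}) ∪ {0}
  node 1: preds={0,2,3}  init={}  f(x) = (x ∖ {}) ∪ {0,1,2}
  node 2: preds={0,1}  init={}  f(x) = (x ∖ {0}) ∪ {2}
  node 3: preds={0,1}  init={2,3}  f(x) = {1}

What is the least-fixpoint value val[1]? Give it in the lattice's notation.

{0,1,2,3}

Trace (6 dequeues):
  [1] u=0 | in {} | out {0} | prev {} | push {}
  [2] u=1 | in {0,2,3} | out {0,1,2,3} | prev {} | push {0}
  [3] u=2 | in {0,1,2,3} | out {1,2,3} | prev {} | push {1}
  [4] u=3 | in {0,1,2,3} | out {1,2,3} | prev {2,3} | push {}
  [5] u=0 | in {0,1,2,3} | out {0} | ==
  [6] u=1 | in {0,1,2,3} | out {0,1,2,3} | ==

Converged values:
  [0] {0}
  [1] {0,1,2,3}
  [2] {1,2,3}
  [3] {1,2,3}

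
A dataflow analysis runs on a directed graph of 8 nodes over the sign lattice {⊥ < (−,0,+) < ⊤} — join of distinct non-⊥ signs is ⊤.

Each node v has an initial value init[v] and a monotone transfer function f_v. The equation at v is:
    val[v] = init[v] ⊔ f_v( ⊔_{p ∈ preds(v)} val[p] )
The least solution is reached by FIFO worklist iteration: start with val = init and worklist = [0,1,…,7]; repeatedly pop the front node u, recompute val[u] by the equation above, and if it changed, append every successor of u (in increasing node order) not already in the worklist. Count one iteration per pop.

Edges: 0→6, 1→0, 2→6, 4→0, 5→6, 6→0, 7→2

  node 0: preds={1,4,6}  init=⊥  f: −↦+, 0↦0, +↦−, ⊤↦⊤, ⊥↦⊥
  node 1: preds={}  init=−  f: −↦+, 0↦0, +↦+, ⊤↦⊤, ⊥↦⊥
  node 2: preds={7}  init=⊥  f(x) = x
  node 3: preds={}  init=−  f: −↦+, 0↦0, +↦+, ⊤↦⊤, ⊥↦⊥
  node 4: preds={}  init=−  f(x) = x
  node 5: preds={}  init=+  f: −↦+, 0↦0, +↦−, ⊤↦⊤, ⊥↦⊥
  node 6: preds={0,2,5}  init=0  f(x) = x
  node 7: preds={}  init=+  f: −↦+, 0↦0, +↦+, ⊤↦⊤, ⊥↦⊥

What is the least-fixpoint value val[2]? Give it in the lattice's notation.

Trace (9 dequeues):
  [1] u=0 | in ⊤ | out ⊤ | prev ⊥ | push {}
  [2] u=1 | in ⊥ | out − | ==
  [3] u=2 | in + | out + | prev ⊥ | push {}
  [4] u=3 | in ⊥ | out − | ==
  [5] u=4 | in ⊥ | out − | ==
  [6] u=5 | in ⊥ | out + | ==
  [7] u=6 | in ⊤ | out ⊤ | prev 0 | push {0}
  [8] u=7 | in ⊥ | out + | ==
  [9] u=0 | in ⊤ | out ⊤ | ==

Converged values:
  [0] ⊤
  [1] −
  [2] +
  [3] −
  [4] −
  [5] +
  [6] ⊤
  [7] +

+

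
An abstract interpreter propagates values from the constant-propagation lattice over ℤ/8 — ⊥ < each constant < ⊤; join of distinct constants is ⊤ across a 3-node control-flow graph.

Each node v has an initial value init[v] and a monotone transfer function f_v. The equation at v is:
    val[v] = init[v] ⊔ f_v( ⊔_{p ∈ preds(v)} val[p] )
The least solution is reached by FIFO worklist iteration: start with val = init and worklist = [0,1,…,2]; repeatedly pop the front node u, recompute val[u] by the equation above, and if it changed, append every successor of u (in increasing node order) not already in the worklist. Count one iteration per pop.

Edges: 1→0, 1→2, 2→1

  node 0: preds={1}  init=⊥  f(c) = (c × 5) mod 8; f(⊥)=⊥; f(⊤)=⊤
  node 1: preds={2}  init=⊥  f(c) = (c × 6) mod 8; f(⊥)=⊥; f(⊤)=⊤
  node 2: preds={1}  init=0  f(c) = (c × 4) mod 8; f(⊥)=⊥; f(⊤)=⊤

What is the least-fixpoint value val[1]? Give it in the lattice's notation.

0

Worklist (4 pops):
  #1 pop 0: in=⊥ → ⊥ (no change)
  #2 pop 1: in=0 → 0 (was ⊥); enqueue [0]
  #3 pop 2: in=0 → 0 (no change)
  #4 pop 0: in=0 → 0 (was ⊥); enqueue []

Fixpoint:
  val[0] = 0
  val[1] = 0
  val[2] = 0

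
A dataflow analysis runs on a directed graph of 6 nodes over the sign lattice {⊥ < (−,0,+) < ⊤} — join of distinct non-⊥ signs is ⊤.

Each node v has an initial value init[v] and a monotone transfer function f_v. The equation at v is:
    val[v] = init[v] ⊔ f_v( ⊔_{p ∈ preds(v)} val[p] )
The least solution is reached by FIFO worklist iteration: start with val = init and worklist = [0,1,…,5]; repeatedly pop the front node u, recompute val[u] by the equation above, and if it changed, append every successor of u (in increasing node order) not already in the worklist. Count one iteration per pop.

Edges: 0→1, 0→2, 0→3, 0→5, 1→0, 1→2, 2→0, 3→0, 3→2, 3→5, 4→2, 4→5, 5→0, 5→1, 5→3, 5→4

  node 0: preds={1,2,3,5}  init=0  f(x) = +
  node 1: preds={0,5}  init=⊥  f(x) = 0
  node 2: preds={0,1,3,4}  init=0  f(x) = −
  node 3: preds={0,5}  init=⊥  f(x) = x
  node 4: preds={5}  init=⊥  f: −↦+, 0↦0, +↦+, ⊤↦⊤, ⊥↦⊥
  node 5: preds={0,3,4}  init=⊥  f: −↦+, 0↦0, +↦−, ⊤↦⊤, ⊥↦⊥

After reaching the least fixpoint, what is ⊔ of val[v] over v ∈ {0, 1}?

⊤

Worklist (13 pops):
  #1 pop 0: in=0 → ⊤ (was 0); enqueue []
  #2 pop 1: in=⊤ → 0 (was ⊥); enqueue [0]
  #3 pop 2: in=⊤ → ⊤ (was 0); enqueue []
  #4 pop 3: in=⊤ → ⊤ (was ⊥); enqueue [2]
  #5 pop 4: in=⊥ → ⊥ (no change)
  #6 pop 5: in=⊤ → ⊤ (was ⊥); enqueue [1,3,4]
  #7 pop 0: in=⊤ → ⊤ (no change)
  #8 pop 2: in=⊤ → ⊤ (no change)
  #9 pop 1: in=⊤ → 0 (no change)
  #10 pop 3: in=⊤ → ⊤ (no change)
  #11 pop 4: in=⊤ → ⊤ (was ⊥); enqueue [2,5]
  #12 pop 2: in=⊤ → ⊤ (no change)
  #13 pop 5: in=⊤ → ⊤ (no change)

Fixpoint:
  val[0] = ⊤
  val[1] = 0
  val[2] = ⊤
  val[3] = ⊤
  val[4] = ⊤
  val[5] = ⊤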